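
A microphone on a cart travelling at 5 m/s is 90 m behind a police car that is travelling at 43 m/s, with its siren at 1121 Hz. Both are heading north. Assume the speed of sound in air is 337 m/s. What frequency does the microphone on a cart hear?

1009 Hz

The microphone on a cart is behind, so the police car is moving away from it while the microphone on a cart is moving toward the police car.
Both move, so f' = f · (v + v_o)/(v + v_s).
f' = 1121 × (337 + 5)/(337 + 43) = 1121 × 342/380 ≈ 1009 Hz.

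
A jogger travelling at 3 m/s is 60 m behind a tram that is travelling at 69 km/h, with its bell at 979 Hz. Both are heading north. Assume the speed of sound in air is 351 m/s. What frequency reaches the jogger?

936 Hz

69 km/h = 19.17 m/s.
The jogger is behind, so the tram is moving away from it while the jogger is moving toward the tram.
General Doppler shift: f' = f · (v + v_o)/(v + v_s).
f' = 979 × (351 + 3)/(351 + 19.17) = 979 × 354/370.17 ≈ 936 Hz.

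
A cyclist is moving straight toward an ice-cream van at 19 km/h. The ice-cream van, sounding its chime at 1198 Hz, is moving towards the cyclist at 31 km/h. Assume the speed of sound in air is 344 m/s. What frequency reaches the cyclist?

1248 Hz

31 km/h = 8.611 m/s; 19 km/h = 5.278 m/s.
With source approaching and observer approaching, f' = f · (v + v_o)/(v − v_s).
f' = 1198 × (344 + 5.278)/(344 − 8.611) = 1198 × 349.28/335.39 ≈ 1248 Hz.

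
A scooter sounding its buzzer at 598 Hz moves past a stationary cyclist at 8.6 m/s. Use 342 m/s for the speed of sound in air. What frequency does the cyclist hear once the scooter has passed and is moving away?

Receding: f₂ = f · v/(v + v_s) = 598 × 342/350.6 ≈ 583 Hz.

583 Hz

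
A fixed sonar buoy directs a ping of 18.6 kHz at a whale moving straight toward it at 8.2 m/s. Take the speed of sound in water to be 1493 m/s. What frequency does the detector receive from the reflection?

The whale first receives the wave as a moving observer: f₁ = f₀ · (v + u)/v = 18.6 × (1493 + 8.2)/1493 ≈ 18.70 kHz.
The reflection then acts as a moving source: f₂ = f₁ · v/(v − u) ≈ 18.81 kHz.

18.81 kHz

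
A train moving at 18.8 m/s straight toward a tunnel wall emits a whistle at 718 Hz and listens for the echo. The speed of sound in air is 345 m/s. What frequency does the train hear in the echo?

801 Hz

The tunnel wall receives the sound from a moving source: f₁ = f₀ · v/(v − v_e) = 718 × 345/326.2 ≈ 759 Hz.
On the return leg the train is a moving observer: f₂ = f₁ · (v + v_e)/v = 759 × 363.8/345 ≈ 801 Hz.
Equivalently f₂ = f₀ · (v + v_e)/(v − v_e).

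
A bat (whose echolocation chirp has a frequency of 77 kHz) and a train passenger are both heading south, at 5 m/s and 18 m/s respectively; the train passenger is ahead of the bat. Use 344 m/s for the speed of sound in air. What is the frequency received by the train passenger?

The train passenger is ahead, so the bat is moving toward it while the train passenger is moving away from the bat.
Both move, so f' = f · (v − v_o)/(v − v_s).
f' = 77 × (344 − 18)/(344 − 5) = 77 × 326/339 ≈ 74.0 kHz.

74.0 kHz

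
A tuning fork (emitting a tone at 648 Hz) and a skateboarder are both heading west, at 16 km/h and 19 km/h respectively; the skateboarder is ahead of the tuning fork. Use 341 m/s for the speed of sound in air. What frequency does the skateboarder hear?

646 Hz

16 km/h = 4.444 m/s; 19 km/h = 5.278 m/s.
The skateboarder is ahead, so the tuning fork is moving toward it while the skateboarder is moving away from the tuning fork.
Both move, so f' = f · (v − v_o)/(v − v_s).
f' = 648 × (341 − 5.278)/(341 − 4.444) = 648 × 335.72/336.56 ≈ 646 Hz.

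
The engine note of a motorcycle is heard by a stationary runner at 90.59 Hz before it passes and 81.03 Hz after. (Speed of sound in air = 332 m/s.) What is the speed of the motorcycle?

f₁/f₂ = (v + v_s)/(v − v_s), so v_s = v · (f₁ − f₂)/(f₁ + f₂).
v_s = 332 × (90.59 − 81.03)/(90.59 + 81.03) = 332 × 9.56/171.62 ≈ 18.5 m/s.

18.5 m/s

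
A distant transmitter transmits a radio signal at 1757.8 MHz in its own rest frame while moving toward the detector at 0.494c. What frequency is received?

Relativistic Doppler for frequency: f' = f₀ · √((1 + β)/(1 − β)).
f' = 1757.8 × √(1.4940/0.5060) = 1757.8 × 1.71830 ≈ 3020.4 MHz.

3020.4 MHz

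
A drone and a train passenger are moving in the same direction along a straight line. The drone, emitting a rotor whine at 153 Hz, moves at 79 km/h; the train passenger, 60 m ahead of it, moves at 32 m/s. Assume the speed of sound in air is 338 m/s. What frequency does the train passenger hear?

79 km/h = 21.94 m/s.
The train passenger is ahead, so the drone is moving toward it while the train passenger is moving away from the drone.
General Doppler shift: f' = f · (v − v_o)/(v − v_s).
f' = 153 × (338 − 32)/(338 − 21.94) = 153 × 306/316.06 ≈ 148 Hz.

148 Hz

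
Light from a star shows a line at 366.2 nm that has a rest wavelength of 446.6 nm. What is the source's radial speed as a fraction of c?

λ'/λ₀ = 0.8200 < 1 (blueshift), so the source is approaching.
λ'/λ₀ = √((1 − β)/(1 + β)) for an approaching source ⇒ β = (1 − r²)/(1 + r²) with r = λ'/λ₀.
β = (1 − 0.6724)/(1 + 0.6724) ≈ 0.196.

0.196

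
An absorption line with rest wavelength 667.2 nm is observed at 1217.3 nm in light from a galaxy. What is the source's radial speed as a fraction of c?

0.538c

λ'/λ₀ = 1.8245 > 1 (redshift), so the source is receding.
λ'/λ₀ = √((1 + β)/(1 − β)) for a receding source ⇒ β = (r² − 1)/(r² + 1) with r = λ'/λ₀.
β = (3.3288 − 1)/(3.3288 + 1) ≈ 0.538.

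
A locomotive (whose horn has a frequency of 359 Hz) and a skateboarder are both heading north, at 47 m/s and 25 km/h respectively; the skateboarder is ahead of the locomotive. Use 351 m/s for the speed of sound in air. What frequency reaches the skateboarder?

406 Hz

25 km/h = 6.944 m/s.
The skateboarder is ahead, so the locomotive is moving toward it while the skateboarder is moving away from the locomotive.
General Doppler shift: f' = f · (v − v_o)/(v − v_s).
f' = 359 × (351 − 6.944)/(351 − 47) = 359 × 344.06/304 ≈ 406 Hz.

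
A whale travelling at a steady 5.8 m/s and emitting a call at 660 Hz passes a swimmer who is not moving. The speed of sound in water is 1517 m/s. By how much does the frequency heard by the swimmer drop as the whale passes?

Approaching: f₁ = f · v/(v − v_s) = 660 × 1517/1511.2 ≈ 662.53 Hz.
Receding: f₂ = f · v/(v + v_s) = 660 × 1517/1522.8 ≈ 657.49 Hz.
Drop: f₁ − f₂ = 2f·v·v_s/(v² − v_s²) = 2 × 660 × 1517 × 5.8/(1517² − 5.8²) ≈ 5.05 Hz.

5.05 Hz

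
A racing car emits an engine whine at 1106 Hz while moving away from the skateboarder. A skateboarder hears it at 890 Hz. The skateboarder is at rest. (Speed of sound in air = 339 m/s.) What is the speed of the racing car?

82 m/s

f' = f · v/(v + v_s) ⇒ v_s = v · |1 − f/f'|.
v_s = 339 × |1 − 1106/890| = 339 × 0.2427 ≈ 82 m/s.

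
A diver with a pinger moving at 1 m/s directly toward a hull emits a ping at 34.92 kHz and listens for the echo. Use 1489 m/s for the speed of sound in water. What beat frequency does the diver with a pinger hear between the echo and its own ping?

46.9 Hz

The hull receives the sound from a moving source: f₁ = f₀ · v/(v − v_e) = 34.92 × 1489/1488 ≈ 34.9435 kHz.
On the return leg the diver with a pinger is a moving observer: f₂ = f₁ · (v + v_e)/v = 34.9435 × 1490/1489 ≈ 34.9669 kHz.
Beat against the emitted tone (with f₀ = 34920 Hz): |f₂ − f₀| = 2v_e·f₀/(v − v_e) = 2 × 1 × 34920/1488 ≈ 46.9 Hz.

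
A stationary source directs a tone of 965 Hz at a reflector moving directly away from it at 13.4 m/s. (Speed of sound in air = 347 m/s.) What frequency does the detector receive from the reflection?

893 Hz

At the reflector (a moving observer), f₁ = f₀ · (v − u)/v = 965 × 333.6/347 ≈ 928 Hz.
The reflection then acts as a moving source: f₂ = f₁ · v/(v + u) ≈ 893 Hz.
Equivalently f₂ = f₀ · (v − u)/(v + u).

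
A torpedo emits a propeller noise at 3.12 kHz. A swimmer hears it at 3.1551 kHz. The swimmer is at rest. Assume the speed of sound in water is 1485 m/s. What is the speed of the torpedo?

16.5 m/s

f' > f, so the torpedo is approaching.
f' = f · v/(v − v_s) ⇒ v_s = v · |1 − f/f'|.
v_s = 1485 × |1 − 3.12/3.1551| = 1485 × 0.01112 ≈ 16.5 m/s.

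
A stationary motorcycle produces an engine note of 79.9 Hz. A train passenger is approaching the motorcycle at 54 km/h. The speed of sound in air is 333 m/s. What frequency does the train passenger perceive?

54 km/h = 15 m/s.
Only the observer moves, toward the source, so f' = f · (v + v_o)/v.
f' = 79.9 × (333 + 15)/333 = 79.9 × 348/333 ≈ 83 Hz.

83 Hz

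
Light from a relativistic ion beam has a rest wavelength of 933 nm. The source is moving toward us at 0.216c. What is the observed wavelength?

749.2 nm

Relativistic Doppler for wavelength: λ' = λ₀ · √((1 − β)/(1 + β)).
λ' = 933 × √(0.7840/1.2160) = 933 × 0.80296 ≈ 749.2 nm.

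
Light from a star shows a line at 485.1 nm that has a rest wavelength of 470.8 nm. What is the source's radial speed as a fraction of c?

0.030

λ'/λ₀ = 1.0304 > 1 (redshift), so the source is receding.
λ'/λ₀ = √((1 + β)/(1 − β)) for a receding source ⇒ β = (r² − 1)/(r² + 1) with r = λ'/λ₀.
β = (1.0617 − 1)/(1.0617 + 1) ≈ 0.030.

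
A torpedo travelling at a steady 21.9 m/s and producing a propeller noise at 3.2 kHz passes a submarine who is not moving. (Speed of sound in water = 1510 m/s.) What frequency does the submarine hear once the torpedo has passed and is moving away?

Receding: f₂ = f · v/(v + v_s) = 3.2 × 1510/1531.9 ≈ 3.15 kHz.

3.15 kHz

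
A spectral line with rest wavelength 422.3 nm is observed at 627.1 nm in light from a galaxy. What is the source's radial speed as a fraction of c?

λ'/λ₀ = 1.4850 > 1 (redshift), so the source is receding.
λ'/λ₀ = √((1 + β)/(1 − β)) for a receding source ⇒ β = (r² − 1)/(r² + 1) with r = λ'/λ₀.
β = (2.2051 − 1)/(2.2051 + 1) ≈ 0.376.

0.376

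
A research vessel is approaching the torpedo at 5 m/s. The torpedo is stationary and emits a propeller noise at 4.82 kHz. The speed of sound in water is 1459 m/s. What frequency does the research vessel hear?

4.84 kHz

Only the observer moves, toward the source, so f' = f · (v + v_o)/v.
f' = 4.82 × (1459 + 5)/1459 = 4.82 × 1464/1459 ≈ 4.84 kHz.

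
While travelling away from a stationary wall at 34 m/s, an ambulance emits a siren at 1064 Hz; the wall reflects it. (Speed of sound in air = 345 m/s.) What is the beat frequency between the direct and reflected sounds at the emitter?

The wall receives the sound from a moving source: f₁ = f₀ · v/(v + v_e) = 1064 × 345/379 ≈ 968.5 Hz.
On the return leg the ambulance is a moving observer: f₂ = f₁ · (v − v_e)/v = 968.5 × 311/345 ≈ 873.1 Hz.
Beat against the emitted tone: |f₂ − f₀| = 2v_e·f₀/(v + v_e) = 2 × 34 × 1064/379 ≈ 191 Hz.

191 Hz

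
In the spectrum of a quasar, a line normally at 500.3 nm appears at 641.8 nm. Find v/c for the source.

λ'/λ₀ = 1.2828 > 1 (redshift), so the source is receding.
λ'/λ₀ = √((1 + β)/(1 − β)) for a receding source ⇒ β = (r² − 1)/(r² + 1) with r = λ'/λ₀.
β = (1.6457 − 1)/(1.6457 + 1) ≈ 0.244.

0.244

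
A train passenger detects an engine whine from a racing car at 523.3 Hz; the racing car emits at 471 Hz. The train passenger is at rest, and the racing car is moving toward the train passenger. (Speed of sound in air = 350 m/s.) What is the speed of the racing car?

f' = f · v/(v − v_s) ⇒ v_s = v · |1 − f/f'|.
v_s = 350 × |1 − 471/523.3| = 350 × 0.09994 ≈ 35 m/s.

35 m/s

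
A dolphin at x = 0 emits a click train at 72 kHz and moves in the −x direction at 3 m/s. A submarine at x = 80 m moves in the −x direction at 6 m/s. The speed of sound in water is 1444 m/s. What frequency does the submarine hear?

72.1 kHz

The observer lies on the +x side, so the source is heading away from the observer and the observer is heading toward the source.
General Doppler shift: f' = f · (v + v_o)/(v + v_s).
f' = 72 × (1444 + 6)/(1444 + 3) = 72 × 1450/1447 ≈ 72.1 kHz.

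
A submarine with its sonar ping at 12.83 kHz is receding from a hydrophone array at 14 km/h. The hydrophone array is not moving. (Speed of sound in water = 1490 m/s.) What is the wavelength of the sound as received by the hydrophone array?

14 km/h = 3.889 m/s.
Moving source, stationary observer: f' = f · v/(v + v_s) since the source is receding.
f' = 12.83 × 1490/(1490 + 3.889) ≈ 12.80 kHz.
λ' = v/f' = 1490/12796.6 ≈ 11.6 cm.

11.6 cm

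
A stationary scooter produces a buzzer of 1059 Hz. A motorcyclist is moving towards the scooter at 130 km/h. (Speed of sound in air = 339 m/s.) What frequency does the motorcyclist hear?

130 km/h = 36.11 m/s.
Only the observer moves, toward the source, so f' = f · (v + v_o)/v.
f' = 1059 × (339 + 36.11)/339 = 1059 × 375.11/339 ≈ 1172 Hz.

1172 Hz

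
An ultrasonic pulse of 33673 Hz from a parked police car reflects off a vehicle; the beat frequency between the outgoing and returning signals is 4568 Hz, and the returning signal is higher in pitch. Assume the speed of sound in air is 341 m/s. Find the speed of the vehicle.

Double Doppler shift off a moving reflector: f₂ = f₀ · (v + u)/(v − u) (u > 0 toward emitter).
Returning signal is higher, so f₂ = f₀ + Δf = 33673 + 4568 = 38241 Hz.
Rearranging, u = v · (f₂ − f₀)/(f₂ + f₀) = 341 × 4568/71914 ≈ 21.7 m/s.
So the vehicle is moving at 21.7 m/s toward the emitter.

21.7 m/s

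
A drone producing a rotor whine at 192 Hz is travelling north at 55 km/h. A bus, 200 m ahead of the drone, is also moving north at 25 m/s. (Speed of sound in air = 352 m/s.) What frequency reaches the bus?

186 Hz

55 km/h = 15.28 m/s.
The bus is ahead, so the drone is moving toward it while the bus is moving away from the drone.
General Doppler shift: f' = f · (v − v_o)/(v − v_s).
f' = 192 × (352 − 25)/(352 − 15.28) = 192 × 327/336.72 ≈ 186 Hz.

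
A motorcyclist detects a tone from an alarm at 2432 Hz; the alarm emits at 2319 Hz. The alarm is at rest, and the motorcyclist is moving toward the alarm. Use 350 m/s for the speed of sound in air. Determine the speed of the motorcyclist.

17.1 m/s

f' = f · (v + v_o)/v ⇒ v_o = v · |f'/f − 1|.
v_o = 350 × |2432/2319 − 1| = 350 × 0.04873 ≈ 17.1 m/s.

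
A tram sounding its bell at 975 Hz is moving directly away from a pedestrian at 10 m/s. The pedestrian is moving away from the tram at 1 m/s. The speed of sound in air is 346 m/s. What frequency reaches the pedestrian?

945 Hz

General Doppler shift: f' = f · (v − v_o)/(v + v_s).
f' = 975 × (346 − 1)/(346 + 10) = 975 × 345/356 ≈ 945 Hz.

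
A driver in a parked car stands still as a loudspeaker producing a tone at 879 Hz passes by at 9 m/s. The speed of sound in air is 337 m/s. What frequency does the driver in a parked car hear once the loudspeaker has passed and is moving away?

Receding: f₂ = f · v/(v + v_s) = 879 × 337/346 ≈ 856 Hz.

856 Hz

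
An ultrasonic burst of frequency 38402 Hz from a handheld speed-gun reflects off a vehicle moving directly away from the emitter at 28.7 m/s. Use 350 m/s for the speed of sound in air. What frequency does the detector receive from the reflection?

The vehicle first receives the wave as a moving observer: f₁ = f₀ · (v − u)/v = 38402 × (350 − 28.7)/350 ≈ 35253 Hz.
The reflection then acts as a moving source: f₂ = f₁ · v/(v + u) ≈ 32581 Hz.

32581 Hz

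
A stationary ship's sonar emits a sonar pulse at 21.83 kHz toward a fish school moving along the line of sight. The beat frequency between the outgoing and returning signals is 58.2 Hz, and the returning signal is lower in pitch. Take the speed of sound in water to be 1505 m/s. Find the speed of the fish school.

2.01 m/s

Double Doppler shift off a moving reflector: f₂ = f₀ · (v + u)/(v − u) (u > 0 toward emitter).
Returning signal is lower, so f₂ = f₀ − Δf = 21830 − 58.2 = 21771.8 Hz.
Rearranging, u = v · (f₂ − f₀)/(f₂ + f₀) = 1505 × -58.2/43601.8 ≈ -2.01 m/s.
So the fish school is moving at 2.01 m/s away from the emitter.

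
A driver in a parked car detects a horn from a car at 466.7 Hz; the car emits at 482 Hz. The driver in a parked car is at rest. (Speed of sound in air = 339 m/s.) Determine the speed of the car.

11.1 m/s

f' < f, so the car is receding.
f' = f · v/(v + v_s) ⇒ v_s = v · |1 − f/f'|.
v_s = 339 × |1 − 482/466.7| = 339 × 0.03278 ≈ 11.1 m/s.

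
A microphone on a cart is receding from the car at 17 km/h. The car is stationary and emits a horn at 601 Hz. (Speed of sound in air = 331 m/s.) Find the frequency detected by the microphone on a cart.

17 km/h = 4.722 m/s.
Moving observer, stationary source: f' = f · (v − v_o)/v.
f' = 601 × (331 − 4.722)/331 = 601 × 326.28/331 ≈ 592 Hz.

592 Hz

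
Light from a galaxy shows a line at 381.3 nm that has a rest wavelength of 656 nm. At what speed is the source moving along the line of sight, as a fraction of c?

λ'/λ₀ = 0.5813 < 1 (blueshift), so the source is approaching.
λ'/λ₀ = √((1 − β)/(1 + β)) for an approaching source ⇒ β = (1 − r²)/(1 + r²) with r = λ'/λ₀.
β = (1 − 0.3379)/(1 + 0.3379) ≈ 0.495.

0.495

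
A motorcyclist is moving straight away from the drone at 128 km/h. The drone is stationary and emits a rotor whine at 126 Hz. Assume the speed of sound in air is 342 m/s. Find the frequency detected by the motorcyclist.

128 km/h = 35.56 m/s.
Only the observer moves, away from the source, so f' = f · (v − v_o)/v.
f' = 126 × (342 − 35.56)/342 = 126 × 306.44/342 ≈ 113 Hz.

113 Hz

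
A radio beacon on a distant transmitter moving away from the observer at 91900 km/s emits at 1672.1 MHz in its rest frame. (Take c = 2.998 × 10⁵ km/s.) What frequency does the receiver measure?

β = v/c = 91900/299800 = 0.3065.
Relativistic Doppler for frequency: f' = f₀ · √((1 − β)/(1 + β)).
f' = 1672.1 × √(0.6935/1.3065) = 1672.1 × 0.72854 ≈ 1218.2 MHz.

1218.2 MHz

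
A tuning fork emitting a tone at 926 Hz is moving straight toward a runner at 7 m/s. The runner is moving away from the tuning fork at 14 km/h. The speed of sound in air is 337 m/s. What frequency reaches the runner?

935 Hz

14 km/h = 3.889 m/s.
With source approaching and observer receding, f' = f · (v − v_o)/(v − v_s).
f' = 926 × (337 − 3.889)/(337 − 7) = 926 × 333.11/330 ≈ 935 Hz.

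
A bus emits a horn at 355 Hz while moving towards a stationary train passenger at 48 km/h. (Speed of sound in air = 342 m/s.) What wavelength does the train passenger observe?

92.6 cm

48 km/h = 13.33 m/s.
Only the source moves, toward the listener, so f' = f · v/(v − v_s).
f' = 355 × 342/(342 − 13.33) ≈ 369 Hz.
λ' = v/f' = 342/369.402 ≈ 92.6 cm.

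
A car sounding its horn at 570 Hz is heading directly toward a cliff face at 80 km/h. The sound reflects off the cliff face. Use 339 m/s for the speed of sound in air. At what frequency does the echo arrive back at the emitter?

80 km/h = 22.22 m/s.
The cliff face receives the sound from a moving source: f₁ = f₀ · v/(v − v_e) = 570 × 339/316.78 ≈ 610 Hz.
On the return leg the car is a moving observer: f₂ = f₁ · (v + v_e)/v = 610 × 361.22/339 ≈ 650 Hz.

650 Hz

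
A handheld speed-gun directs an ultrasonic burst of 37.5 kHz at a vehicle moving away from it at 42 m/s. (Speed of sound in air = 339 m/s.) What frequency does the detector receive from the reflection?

The vehicle first receives the wave as a moving observer: f₁ = f₀ · (v − u)/v = 37.5 × (339 − 42)/339 ≈ 32.9 kHz.
The reflection then acts as a moving source: f₂ = f₁ · v/(v + u) ≈ 29.2 kHz.

29.2 kHz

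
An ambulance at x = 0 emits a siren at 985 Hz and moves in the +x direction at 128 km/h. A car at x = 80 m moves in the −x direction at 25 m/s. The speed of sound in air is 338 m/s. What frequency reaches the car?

128 km/h = 35.56 m/s.
The observer lies on the +x side, so the source is heading toward the observer and the observer is heading toward the source.
General Doppler shift: f' = f · (v + v_o)/(v − v_s).
f' = 985 × (338 + 25)/(338 − 35.56) = 985 × 363/302.44 ≈ 1182 Hz.

1182 Hz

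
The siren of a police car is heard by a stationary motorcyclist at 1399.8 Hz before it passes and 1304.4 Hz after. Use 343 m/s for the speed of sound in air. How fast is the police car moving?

12.1 m/s

f₁/f₂ = (v + v_s)/(v − v_s), so v_s = v · (f₁ − f₂)/(f₁ + f₂).
v_s = 343 × (1399.8 − 1304.4)/(1399.8 + 1304.4) = 343 × 95.4/2704.2 ≈ 12.1 m/s.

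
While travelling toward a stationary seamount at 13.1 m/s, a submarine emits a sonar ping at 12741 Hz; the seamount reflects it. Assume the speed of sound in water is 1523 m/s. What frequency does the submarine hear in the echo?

The seamount receives the sound from a moving source: f₁ = f₀ · v/(v − v_e) = 12741 × 1523/1509.9 ≈ 12852 Hz.
On the return leg the submarine is a moving observer: f₂ = f₁ · (v + v_e)/v = 12852 × 1536.1/1523 ≈ 12962 Hz.
Equivalently f₂ = f₀ · (v + v_e)/(v − v_e).

12962 Hz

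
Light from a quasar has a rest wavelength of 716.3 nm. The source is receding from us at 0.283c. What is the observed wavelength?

958.2 nm

Relativistic Doppler for wavelength: λ' = λ₀ · √((1 + β)/(1 − β)).
λ' = 716.3 × √(1.2830/0.7170) = 716.3 × 1.33768 ≈ 958.2 nm.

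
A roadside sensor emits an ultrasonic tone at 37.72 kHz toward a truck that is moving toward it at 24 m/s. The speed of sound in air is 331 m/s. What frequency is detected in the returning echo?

The truck first receives the wave as a moving observer: f₁ = f₀ · (v + u)/v = 37.72 × (331 + 24)/331 ≈ 40.5 kHz.
The reflection then acts as a moving source: f₂ = f₁ · v/(v − u) ≈ 43.6 kHz.

43.6 kHz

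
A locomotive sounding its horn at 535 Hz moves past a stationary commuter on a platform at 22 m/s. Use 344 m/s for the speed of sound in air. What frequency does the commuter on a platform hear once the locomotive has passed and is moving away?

Receding: f₂ = f · v/(v + v_s) = 535 × 344/366 ≈ 503 Hz.

503 Hz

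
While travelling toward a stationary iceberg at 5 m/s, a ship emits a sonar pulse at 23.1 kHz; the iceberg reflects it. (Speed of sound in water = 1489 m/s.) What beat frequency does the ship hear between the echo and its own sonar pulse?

156 Hz

The iceberg receives the sound from a moving source: f₁ = f₀ · v/(v − v_e) = 23.1 × 1489/1484 ≈ 23.1778 kHz.
On the return leg the ship is a moving observer: f₂ = f₁ · (v + v_e)/v = 23.1778 × 1494/1489 ≈ 23.2557 kHz.
Equivalently f₂ = f₀ · (v + v_e)/(v − v_e).
Beat against the emitted tone (with f₀ = 23100 Hz): |f₂ − f₀| = 2v_e·f₀/(v − v_e) = 2 × 5 × 23100/1484 ≈ 156 Hz.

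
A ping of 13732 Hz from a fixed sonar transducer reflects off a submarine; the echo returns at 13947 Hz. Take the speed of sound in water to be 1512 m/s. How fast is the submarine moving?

11.7 m/s

Double Doppler shift off a moving reflector: f₂ = f₀ · (v + u)/(v − u) (u > 0 toward emitter).
Rearranging, u = v · (f₂ − f₀)/(f₂ + f₀) = 1512 × 215/27679 ≈ 11.7 m/s.
So the submarine is moving at 11.7 m/s toward the emitter.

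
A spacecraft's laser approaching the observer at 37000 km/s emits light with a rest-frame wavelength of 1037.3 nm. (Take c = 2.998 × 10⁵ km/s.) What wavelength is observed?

β = v/c = 37000/299800 = 0.1234.
Relativistic Doppler for wavelength: λ' = λ₀ · √((1 − β)/(1 + β)).
λ' = 1037.3 × √(0.8766/1.1234) = 1037.3 × 0.88334 ≈ 916.3 nm.

916.3 nm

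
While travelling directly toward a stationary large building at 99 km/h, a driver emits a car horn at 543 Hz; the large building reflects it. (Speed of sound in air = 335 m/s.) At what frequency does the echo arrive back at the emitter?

640 Hz

99 km/h = 27.5 m/s.
The large building receives the sound from a moving source: f₁ = f₀ · v/(v − v_e) = 543 × 335/307.5 ≈ 592 Hz.
On the return leg the driver is a moving observer: f₂ = f₁ · (v + v_e)/v = 592 × 362.5/335 ≈ 640 Hz.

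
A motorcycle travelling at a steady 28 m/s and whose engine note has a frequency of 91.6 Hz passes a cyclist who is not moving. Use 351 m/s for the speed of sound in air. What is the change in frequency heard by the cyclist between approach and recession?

Approaching: f₁ = f · v/(v − v_s) = 91.6 × 351/323 ≈ 99.5 Hz.
Receding: f₂ = f · v/(v + v_s) = 91.6 × 351/379 ≈ 84.8 Hz.
Drop: f₁ − f₂ = 2f·v·v_s/(v² − v_s²) = 2 × 91.6 × 351 × 28/(351² − 28²) ≈ 14.7 Hz.

14.7 Hz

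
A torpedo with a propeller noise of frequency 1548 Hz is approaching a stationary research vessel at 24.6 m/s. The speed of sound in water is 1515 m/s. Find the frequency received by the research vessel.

Only the source moves, toward the listener, so f' = f · v/(v − v_s).
f' = 1548 × 1515/(1515 − 24.6) = 1548 × 1515/1490 ≈ 1574 Hz.

1574 Hz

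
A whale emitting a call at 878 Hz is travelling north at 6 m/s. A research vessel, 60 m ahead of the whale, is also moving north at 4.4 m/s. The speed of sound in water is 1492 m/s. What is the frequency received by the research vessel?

879 Hz

The research vessel is ahead, so the whale is moving toward it while the research vessel is moving away from the whale.
With source approaching and observer receding, f' = f · (v − v_o)/(v − v_s).
f' = 878 × (1492 − 4.4)/(1492 − 6) = 878 × 1487.6/1486 ≈ 879 Hz.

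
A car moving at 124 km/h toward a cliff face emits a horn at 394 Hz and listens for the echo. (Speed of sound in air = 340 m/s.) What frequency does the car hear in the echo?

124 km/h = 34.44 m/s.
The cliff face receives the sound from a moving source: f₁ = f₀ · v/(v − v_e) = 394 × 340/305.56 ≈ 438 Hz.
On the return leg the car is a moving observer: f₂ = f₁ · (v + v_e)/v = 438 × 374.44/340 ≈ 483 Hz.

483 Hz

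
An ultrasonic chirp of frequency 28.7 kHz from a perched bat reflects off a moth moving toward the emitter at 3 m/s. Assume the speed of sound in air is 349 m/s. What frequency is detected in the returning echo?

29.2 kHz

At the moth (a moving observer), f₁ = f₀ · (v + u)/v = 28.7 × 352/349 ≈ 28.9 kHz.
The reflection then acts as a moving source: f₂ = f₁ · v/(v − u) ≈ 29.2 kHz.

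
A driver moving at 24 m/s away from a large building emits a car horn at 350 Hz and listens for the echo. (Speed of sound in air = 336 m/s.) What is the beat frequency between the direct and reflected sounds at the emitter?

46.7 Hz

The large building receives the sound from a moving source: f₁ = f₀ · v/(v + v_e) = 350 × 336/360 ≈ 326.7 Hz.
On the return leg the driver is a moving observer: f₂ = f₁ · (v − v_e)/v = 326.7 × 312/336 ≈ 303.3 Hz.
Beat against the emitted tone: |f₂ − f₀| = 2v_e·f₀/(v + v_e) = 2 × 24 × 350/360 ≈ 46.7 Hz.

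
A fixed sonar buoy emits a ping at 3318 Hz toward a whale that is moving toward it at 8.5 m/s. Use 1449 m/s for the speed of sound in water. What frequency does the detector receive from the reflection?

3357 Hz

The whale first receives the wave as a moving observer: f₁ = f₀ · (v + u)/v = 3318 × (1449 + 8.5)/1449 ≈ 3337 Hz.
The reflection then acts as a moving source: f₂ = f₁ · v/(v − u) ≈ 3357 Hz.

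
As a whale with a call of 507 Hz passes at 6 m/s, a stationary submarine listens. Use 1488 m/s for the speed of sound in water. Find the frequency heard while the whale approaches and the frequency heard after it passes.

Approaching: f₁ = f · v/(v − v_s) = 507 × 1488/1482 ≈ 509 Hz.
Receding: f₂ = f · v/(v + v_s) = 507 × 1488/1494 ≈ 505 Hz.

509 Hz approaching; 505 Hz receding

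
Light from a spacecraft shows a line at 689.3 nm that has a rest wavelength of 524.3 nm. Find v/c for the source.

0.267c

λ'/λ₀ = 1.3147 > 1 (redshift), so the source is receding.
λ'/λ₀ = √((1 + β)/(1 − β)) for a receding source ⇒ β = (r² − 1)/(r² + 1) with r = λ'/λ₀.
β = (1.7285 − 1)/(1.7285 + 1) ≈ 0.267.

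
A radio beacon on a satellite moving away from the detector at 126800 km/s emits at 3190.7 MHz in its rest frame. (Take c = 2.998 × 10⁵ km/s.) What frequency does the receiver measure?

β = v/c = 126800/299800 = 0.4229.
Relativistic Doppler for frequency: f' = f₀ · √((1 − β)/(1 + β)).
f' = 3190.7 × √(0.5771/1.4229) = 3190.7 × 0.63681 ≈ 2031.9 MHz.

2031.9 MHz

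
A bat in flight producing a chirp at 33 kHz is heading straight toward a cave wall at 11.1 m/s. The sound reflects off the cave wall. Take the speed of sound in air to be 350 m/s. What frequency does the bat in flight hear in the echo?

The cave wall receives the sound from a moving source: f₁ = f₀ · v/(v − v_e) = 33 × 350/338.9 ≈ 34.1 kHz.
On the return leg the bat in flight is a moving observer: f₂ = f₁ · (v + v_e)/v = 34.1 × 361.1/350 ≈ 35.2 kHz.

35.2 kHz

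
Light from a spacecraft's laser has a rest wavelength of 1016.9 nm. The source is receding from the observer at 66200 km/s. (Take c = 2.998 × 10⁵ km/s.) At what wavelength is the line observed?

1272.9 nm

β = v/c = 66200/299800 = 0.2208.
Relativistic Doppler for wavelength: λ' = λ₀ · √((1 + β)/(1 − β)).
λ' = 1016.9 × √(1.2208/0.7792) = 1016.9 × 1.25171 ≈ 1272.9 nm.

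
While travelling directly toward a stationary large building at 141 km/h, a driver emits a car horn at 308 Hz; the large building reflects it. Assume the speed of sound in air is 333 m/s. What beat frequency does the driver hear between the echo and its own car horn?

141 km/h = 39.17 m/s.
The large building receives the sound from a moving source: f₁ = f₀ · v/(v − v_e) = 308 × 333/293.83 ≈ 349.1 Hz.
On the return leg the driver is a moving observer: f₂ = f₁ · (v + v_e)/v = 349.1 × 372.17/333 ≈ 390.1 Hz.
Equivalently f₂ = f₀ · (v + v_e)/(v − v_e).
Beat against the emitted tone: |f₂ − f₀| = 2v_e·f₀/(v − v_e) = 2 × 39.17 × 308/293.83 ≈ 82 Hz.

82 Hz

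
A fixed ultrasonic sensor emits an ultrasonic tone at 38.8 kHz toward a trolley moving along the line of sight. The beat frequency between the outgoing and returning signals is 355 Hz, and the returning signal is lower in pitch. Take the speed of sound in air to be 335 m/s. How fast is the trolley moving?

1.54 m/s

Double Doppler shift off a moving reflector: f₂ = f₀ · (v + u)/(v − u) (u > 0 toward emitter).
Returning signal is lower, so f₂ = f₀ − Δf = 38800 − 355 = 38445 Hz.
Rearranging, u = v · (f₂ − f₀)/(f₂ + f₀) = 335 × -355/77245 ≈ -1.54 m/s.
So the trolley is moving at 1.54 m/s away from the emitter.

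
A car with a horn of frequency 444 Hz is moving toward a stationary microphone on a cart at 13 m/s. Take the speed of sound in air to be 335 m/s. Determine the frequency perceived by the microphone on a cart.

462 Hz

Moving source, stationary observer: f' = f · v/(v − v_s) since the source is approaching.
f' = 444 × 335/(335 − 13) = 444 × 335/322 ≈ 462 Hz.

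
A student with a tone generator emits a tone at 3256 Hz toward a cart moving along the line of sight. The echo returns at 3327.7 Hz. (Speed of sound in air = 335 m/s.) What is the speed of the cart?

Double Doppler shift off a moving reflector: f₂ = f₀ · (v + u)/(v − u) (u > 0 toward emitter).
Rearranging, u = v · (f₂ − f₀)/(f₂ + f₀) = 335 × 71.7/6583.7 ≈ 3.6 m/s.
So the cart is moving at 3.6 m/s toward the emitter.

3.6 m/s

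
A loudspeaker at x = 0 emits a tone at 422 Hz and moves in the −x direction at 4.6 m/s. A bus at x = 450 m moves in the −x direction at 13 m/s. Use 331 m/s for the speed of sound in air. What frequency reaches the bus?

The observer lies on the +x side, so the source is heading away from the observer and the observer is heading toward the source.
General Doppler shift: f' = f · (v + v_o)/(v + v_s).
f' = 422 × (331 + 13)/(331 + 4.6) = 422 × 344/335.6 ≈ 433 Hz.

433 Hz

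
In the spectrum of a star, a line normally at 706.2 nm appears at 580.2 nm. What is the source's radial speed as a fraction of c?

0.194c

λ'/λ₀ = 0.8216 < 1 (blueshift), so the source is approaching.
λ'/λ₀ = √((1 − β)/(1 + β)) for an approaching source ⇒ β = (1 − r²)/(1 + r²) with r = λ'/λ₀.
β = (1 − 0.6750)/(1 + 0.6750) ≈ 0.194.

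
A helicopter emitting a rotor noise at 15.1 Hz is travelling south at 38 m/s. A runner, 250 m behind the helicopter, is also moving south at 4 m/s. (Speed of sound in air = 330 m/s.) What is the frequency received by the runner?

The runner is behind, so the helicopter is moving away from it while the runner is moving toward the helicopter.
With source receding and observer approaching, f' = f · (v + v_o)/(v + v_s).
f' = 15.1 × (330 + 4)/(330 + 38) = 15.1 × 334/368 ≈ 13.7 Hz.

13.7 Hz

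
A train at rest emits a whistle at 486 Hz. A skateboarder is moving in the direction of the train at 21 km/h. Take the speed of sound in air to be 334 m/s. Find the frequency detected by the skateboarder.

21 km/h = 5.833 m/s.
Moving observer, stationary source: f' = f · (v + v_o)/v.
f' = 486 × (334 + 5.833)/334 = 486 × 339.83/334 ≈ 494 Hz.

494 Hz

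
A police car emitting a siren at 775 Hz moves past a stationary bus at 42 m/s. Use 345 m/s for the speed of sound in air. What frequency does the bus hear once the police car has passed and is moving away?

Receding: f₂ = f · v/(v + v_s) = 775 × 345/387 ≈ 691 Hz.

691 Hz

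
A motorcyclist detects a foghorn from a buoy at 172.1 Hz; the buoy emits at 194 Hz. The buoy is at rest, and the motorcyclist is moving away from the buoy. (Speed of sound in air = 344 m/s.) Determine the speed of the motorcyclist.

39 m/s

f' = f · (v − v_o)/v ⇒ v_o = v · |f'/f − 1|.
v_o = 344 × |172.1/194 − 1| = 344 × 0.1129 ≈ 39 m/s.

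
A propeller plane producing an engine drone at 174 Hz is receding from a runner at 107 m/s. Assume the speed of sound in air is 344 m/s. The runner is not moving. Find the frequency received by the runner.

With the source moving away from a stationary observer, f' = f · v/(v + v_s).
f' = 174 × 344/(344 + 107) = 174 × 344/451 ≈ 133 Hz.

133 Hz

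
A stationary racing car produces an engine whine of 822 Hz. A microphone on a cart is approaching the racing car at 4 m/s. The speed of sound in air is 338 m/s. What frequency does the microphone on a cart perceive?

832 Hz

Moving observer, stationary source: f' = f · (v + v_o)/v.
f' = 822 × (338 + 4)/338 = 822 × 342/338 ≈ 832 Hz.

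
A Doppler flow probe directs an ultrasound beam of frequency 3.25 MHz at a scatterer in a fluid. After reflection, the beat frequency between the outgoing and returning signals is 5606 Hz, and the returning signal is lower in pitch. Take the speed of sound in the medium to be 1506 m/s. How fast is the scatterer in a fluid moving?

1.30 m/s

Double Doppler shift off a moving reflector: f₂ = f₀ · (v + u)/(v − u) (u > 0 toward emitter).
Returning signal is lower, so f₂ = f₀ − Δf = 3250000 − 5606 = 3244394 Hz.
Rearranging, u = v · (f₂ − f₀)/(f₂ + f₀) = 1506 × -5606/6494394 ≈ -1.30 m/s.
So the scatterer in a fluid is moving at 1.30 m/s away from the emitter.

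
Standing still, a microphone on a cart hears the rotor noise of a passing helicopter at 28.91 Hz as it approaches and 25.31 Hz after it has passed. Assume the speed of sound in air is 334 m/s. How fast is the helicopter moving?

22.2 m/s

f₁/f₂ = (v + v_s)/(v − v_s), so v_s = v · (f₁ − f₂)/(f₁ + f₂).
v_s = 334 × (28.91 − 25.31)/(28.91 + 25.31) = 334 × 3.60/54.22 ≈ 22.2 m/s.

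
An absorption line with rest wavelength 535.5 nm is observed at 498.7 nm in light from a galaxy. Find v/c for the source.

0.071c

λ'/λ₀ = 0.9313 < 1 (blueshift), so the source is approaching.
λ'/λ₀ = √((1 − β)/(1 + β)) for an approaching source ⇒ β = (1 − r²)/(1 + r²) with r = λ'/λ₀.
β = (1 − 0.8673)/(1 + 0.8673) ≈ 0.071.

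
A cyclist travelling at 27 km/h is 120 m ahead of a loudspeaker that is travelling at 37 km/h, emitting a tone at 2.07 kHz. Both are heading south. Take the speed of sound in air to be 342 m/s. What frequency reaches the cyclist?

2.09 kHz

37 km/h = 10.28 m/s; 27 km/h = 7.5 m/s.
The cyclist is ahead, so the loudspeaker is moving toward it while the cyclist is moving away from the loudspeaker.
Both move, so f' = f · (v − v_o)/(v − v_s).
f' = 2.07 × (342 − 7.5)/(342 − 10.28) = 2.07 × 334.5/331.72 ≈ 2.09 kHz.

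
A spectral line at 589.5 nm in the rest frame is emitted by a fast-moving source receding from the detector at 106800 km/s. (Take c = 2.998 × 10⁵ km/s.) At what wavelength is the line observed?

β = v/c = 106800/299800 = 0.3562.
Relativistic Doppler for wavelength: λ' = λ₀ · √((1 + β)/(1 − β)).
λ' = 589.5 × √(1.3562/0.6438) = 589.5 × 1.45146 ≈ 855.6 nm.

855.6 nm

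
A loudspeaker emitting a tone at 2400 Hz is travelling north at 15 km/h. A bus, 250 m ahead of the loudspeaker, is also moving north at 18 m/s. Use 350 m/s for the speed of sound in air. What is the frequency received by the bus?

15 km/h = 4.167 m/s.
The bus is ahead, so the loudspeaker is moving toward it while the bus is moving away from the loudspeaker.
General Doppler shift: f' = f · (v − v_o)/(v − v_s).
f' = 2400 × (350 − 18)/(350 − 4.167) = 2400 × 332/345.83 ≈ 2304 Hz.

2304 Hz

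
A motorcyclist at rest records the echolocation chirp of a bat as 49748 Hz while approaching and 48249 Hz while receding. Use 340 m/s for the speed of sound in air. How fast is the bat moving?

f₁/f₂ = (v + v_s)/(v − v_s), so v_s = v · (f₁ − f₂)/(f₁ + f₂).
v_s = 340 × (49748 − 48249)/(49748 + 48249) = 340 × 1499/97997 ≈ 5.2 m/s.

5.2 m/s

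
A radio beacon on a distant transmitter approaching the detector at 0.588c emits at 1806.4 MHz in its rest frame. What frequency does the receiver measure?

3546.4 MHz

Relativistic Doppler for frequency: f' = f₀ · √((1 + β)/(1 − β)).
f' = 1806.4 × √(1.5880/0.4120) = 1806.4 × 1.96325 ≈ 3546.4 MHz.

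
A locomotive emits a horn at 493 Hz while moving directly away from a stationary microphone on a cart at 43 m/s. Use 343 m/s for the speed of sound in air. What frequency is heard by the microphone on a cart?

With the source moving away from a stationary observer, f' = f · v/(v + v_s).
f' = 493 × 343/(343 + 43) = 493 × 343/386 ≈ 438 Hz.

438 Hz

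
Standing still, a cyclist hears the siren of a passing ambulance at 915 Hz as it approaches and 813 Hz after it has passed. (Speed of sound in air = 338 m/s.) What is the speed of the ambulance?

f₁/f₂ = (v + v_s)/(v − v_s), so v_s = v · (f₁ − f₂)/(f₁ + f₂).
v_s = 338 × (915 − 813)/(915 + 813) = 338 × 102/1728 ≈ 20.0 m/s.

20.0 m/s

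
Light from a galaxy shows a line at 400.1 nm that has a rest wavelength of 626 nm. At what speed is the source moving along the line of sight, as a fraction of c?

0.420

λ'/λ₀ = 0.6391 < 1 (blueshift), so the source is approaching.
λ'/λ₀ = √((1 − β)/(1 + β)) for an approaching source ⇒ β = (1 − r²)/(1 + r²) with r = λ'/λ₀.
β = (1 − 0.4085)/(1 + 0.4085) ≈ 0.420.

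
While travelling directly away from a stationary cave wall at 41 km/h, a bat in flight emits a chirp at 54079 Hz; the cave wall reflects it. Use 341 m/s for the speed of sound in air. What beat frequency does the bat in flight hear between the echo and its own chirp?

41 km/h = 11.39 m/s.
The cave wall receives the sound from a moving source: f₁ = f₀ · v/(v + v_e) = 54079 × 341/352.39 ≈ 52331 Hz.
On the return leg the bat in flight is a moving observer: f₂ = f₁ · (v − v_e)/v = 52331 × 329.61/341 ≈ 50583 Hz.
Equivalently f₂ = f₀ · (v − v_e)/(v + v_e).
Beat against the emitted tone: |f₂ − f₀| = 2v_e·f₀/(v + v_e) = 2 × 11.39 × 54079/352.39 ≈ 3496 Hz.

3496 Hz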